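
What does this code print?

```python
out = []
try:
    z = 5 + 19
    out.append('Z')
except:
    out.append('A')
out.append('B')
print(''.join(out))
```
ZB

No exception, try block completes normally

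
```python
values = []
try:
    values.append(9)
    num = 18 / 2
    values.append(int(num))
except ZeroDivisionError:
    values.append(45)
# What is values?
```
[9, 9]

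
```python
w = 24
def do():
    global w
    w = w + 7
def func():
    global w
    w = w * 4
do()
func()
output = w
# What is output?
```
124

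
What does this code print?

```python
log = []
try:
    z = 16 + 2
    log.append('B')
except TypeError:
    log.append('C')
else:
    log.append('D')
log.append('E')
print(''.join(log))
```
BDE

else block runs when no exception occurs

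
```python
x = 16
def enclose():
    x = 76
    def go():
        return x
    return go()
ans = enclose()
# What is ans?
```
76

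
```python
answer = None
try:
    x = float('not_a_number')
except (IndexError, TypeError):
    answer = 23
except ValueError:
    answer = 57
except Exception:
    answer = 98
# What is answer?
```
57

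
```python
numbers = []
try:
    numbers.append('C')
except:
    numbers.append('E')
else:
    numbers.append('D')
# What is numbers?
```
['C', 'D']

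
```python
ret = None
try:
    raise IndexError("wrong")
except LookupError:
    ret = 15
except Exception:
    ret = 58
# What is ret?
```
15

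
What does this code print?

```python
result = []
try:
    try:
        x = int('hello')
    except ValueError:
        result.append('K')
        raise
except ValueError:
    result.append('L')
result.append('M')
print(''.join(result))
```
KLM

raise without argument re-raises current exception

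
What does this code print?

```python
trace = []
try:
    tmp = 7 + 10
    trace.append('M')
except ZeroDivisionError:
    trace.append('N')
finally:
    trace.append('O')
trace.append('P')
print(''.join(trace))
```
MOP

finally runs after normal execution too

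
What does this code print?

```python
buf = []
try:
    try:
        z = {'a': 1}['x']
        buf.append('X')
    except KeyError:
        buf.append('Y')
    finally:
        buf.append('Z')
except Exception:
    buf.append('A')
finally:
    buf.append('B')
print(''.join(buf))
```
YZB

Both finally blocks run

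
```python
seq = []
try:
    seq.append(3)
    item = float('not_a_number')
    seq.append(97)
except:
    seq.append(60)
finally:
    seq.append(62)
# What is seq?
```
[3, 60, 62]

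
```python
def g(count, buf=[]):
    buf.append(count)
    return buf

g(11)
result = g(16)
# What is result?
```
[11, 16]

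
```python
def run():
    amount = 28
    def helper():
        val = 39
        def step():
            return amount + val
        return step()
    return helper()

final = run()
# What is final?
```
67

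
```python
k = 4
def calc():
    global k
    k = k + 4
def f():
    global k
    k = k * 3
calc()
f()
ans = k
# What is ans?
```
24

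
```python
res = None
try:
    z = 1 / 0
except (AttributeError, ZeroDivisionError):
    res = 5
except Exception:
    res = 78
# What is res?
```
5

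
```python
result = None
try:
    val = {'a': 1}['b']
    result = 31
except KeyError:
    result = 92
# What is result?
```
92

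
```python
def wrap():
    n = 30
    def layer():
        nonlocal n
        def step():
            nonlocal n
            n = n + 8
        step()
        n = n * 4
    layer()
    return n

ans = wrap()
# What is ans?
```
152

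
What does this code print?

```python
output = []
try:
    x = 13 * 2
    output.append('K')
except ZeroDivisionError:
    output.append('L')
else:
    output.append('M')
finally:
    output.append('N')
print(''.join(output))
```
KMN

else runs before finally when no exception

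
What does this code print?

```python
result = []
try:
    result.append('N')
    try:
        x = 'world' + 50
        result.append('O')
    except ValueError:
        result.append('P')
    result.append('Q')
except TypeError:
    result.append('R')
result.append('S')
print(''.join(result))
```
NRS

Inner handler doesn't match, propagates to outer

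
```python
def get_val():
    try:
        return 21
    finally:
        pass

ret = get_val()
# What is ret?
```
21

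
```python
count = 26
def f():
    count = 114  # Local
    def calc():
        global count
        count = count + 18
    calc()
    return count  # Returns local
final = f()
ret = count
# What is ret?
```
44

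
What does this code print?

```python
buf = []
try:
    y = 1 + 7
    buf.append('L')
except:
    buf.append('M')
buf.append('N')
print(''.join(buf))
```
LN

No exception, try block completes normally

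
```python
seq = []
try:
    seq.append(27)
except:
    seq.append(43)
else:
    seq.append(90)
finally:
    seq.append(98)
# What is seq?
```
[27, 90, 98]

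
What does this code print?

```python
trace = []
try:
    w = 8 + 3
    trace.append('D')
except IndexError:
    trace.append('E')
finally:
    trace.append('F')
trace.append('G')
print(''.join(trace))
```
DFG

finally runs after normal execution too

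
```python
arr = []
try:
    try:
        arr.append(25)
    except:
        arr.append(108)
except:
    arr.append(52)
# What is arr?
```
[25]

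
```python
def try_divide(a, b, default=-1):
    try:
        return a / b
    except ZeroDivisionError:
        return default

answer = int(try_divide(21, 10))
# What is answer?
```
2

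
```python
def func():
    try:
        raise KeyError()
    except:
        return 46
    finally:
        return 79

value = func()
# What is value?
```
79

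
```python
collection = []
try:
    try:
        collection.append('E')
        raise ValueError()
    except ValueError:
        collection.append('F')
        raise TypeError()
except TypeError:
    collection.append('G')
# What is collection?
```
['E', 'F', 'G']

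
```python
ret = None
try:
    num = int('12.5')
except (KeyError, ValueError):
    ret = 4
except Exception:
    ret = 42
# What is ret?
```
4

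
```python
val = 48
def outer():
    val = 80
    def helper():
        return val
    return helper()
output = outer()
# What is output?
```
80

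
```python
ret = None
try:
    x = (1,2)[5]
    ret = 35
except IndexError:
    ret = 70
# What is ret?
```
70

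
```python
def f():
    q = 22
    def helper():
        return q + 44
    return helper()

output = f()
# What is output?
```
66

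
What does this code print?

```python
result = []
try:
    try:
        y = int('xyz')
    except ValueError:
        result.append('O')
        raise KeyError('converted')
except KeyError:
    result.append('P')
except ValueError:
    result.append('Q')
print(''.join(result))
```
OP

New KeyError raised, caught by outer KeyError handler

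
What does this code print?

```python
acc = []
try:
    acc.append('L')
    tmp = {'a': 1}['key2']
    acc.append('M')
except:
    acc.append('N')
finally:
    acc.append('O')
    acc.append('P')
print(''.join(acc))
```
LNOP

Code before exception runs, then except, then all of finally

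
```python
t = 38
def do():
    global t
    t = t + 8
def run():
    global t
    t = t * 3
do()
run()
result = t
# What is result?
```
138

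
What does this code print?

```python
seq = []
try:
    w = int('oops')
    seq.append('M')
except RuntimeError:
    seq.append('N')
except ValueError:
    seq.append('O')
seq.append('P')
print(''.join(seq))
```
OP

ValueError is caught by its specific handler, not RuntimeError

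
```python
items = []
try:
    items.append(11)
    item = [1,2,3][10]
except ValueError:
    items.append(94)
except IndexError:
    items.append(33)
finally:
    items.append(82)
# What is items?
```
[11, 33, 82]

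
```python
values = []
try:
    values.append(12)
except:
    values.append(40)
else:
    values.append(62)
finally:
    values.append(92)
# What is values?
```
[12, 62, 92]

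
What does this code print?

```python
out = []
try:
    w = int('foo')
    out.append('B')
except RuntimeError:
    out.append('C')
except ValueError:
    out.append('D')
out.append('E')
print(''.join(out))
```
DE

ValueError is caught by its specific handler, not RuntimeError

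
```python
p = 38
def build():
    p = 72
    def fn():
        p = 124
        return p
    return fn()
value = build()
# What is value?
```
124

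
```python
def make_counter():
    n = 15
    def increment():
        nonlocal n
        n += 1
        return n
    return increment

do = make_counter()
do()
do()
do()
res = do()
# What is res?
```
19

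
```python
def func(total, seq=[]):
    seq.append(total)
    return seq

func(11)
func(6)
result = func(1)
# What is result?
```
[11, 6, 1]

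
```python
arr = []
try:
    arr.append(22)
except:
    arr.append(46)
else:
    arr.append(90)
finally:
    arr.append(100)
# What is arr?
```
[22, 90, 100]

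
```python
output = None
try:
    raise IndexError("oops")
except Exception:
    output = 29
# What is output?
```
29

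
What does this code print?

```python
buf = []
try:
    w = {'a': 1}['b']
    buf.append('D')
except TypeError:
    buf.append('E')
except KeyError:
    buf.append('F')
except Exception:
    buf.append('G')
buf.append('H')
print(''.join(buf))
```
FH

KeyError matches before generic Exception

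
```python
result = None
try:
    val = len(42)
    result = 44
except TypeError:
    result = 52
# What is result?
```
52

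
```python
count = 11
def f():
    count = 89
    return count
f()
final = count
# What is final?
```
11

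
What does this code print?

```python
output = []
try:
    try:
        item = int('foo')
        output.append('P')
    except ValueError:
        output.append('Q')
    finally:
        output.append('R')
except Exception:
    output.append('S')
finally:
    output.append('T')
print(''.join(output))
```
QRT

Both finally blocks run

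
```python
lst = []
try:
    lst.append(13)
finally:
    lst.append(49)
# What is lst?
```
[13, 49]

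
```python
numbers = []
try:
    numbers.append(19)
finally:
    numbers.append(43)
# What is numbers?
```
[19, 43]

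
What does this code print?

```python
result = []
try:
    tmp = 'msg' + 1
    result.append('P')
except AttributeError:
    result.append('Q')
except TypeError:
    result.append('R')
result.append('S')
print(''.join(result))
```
RS

TypeError is caught by its specific handler, not AttributeError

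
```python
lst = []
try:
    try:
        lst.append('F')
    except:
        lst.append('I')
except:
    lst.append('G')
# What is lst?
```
['F']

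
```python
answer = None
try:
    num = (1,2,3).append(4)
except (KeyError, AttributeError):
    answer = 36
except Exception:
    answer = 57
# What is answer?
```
36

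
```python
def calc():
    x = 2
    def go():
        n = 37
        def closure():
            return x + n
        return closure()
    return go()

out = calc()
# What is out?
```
39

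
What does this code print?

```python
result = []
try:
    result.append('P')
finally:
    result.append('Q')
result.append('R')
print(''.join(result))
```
PQR

try/finally without except, no exception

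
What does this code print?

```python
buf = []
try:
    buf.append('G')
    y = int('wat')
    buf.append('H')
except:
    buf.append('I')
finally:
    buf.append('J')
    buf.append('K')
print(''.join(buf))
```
GIJK

Code before exception runs, then except, then all of finally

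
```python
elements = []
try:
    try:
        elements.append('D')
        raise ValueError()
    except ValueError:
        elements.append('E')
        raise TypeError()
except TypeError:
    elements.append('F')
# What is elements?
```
['D', 'E', 'F']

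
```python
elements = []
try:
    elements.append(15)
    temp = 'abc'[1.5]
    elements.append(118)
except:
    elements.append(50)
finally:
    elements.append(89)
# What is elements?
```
[15, 50, 89]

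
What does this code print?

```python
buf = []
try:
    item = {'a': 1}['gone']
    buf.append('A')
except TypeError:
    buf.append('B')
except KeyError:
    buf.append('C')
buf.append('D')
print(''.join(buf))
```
CD

KeyError is caught by its specific handler, not TypeError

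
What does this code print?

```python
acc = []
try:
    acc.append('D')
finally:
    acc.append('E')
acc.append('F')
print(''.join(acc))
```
DEF

try/finally without except, no exception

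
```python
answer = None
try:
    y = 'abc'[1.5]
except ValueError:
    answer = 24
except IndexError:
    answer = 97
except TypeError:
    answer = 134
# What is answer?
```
134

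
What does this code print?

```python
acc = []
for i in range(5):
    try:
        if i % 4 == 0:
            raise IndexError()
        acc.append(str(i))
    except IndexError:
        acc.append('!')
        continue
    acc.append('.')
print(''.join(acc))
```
!1.2.3.!

continue in except skips rest of loop body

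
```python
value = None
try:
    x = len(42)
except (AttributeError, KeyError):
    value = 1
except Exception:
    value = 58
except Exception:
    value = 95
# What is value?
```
58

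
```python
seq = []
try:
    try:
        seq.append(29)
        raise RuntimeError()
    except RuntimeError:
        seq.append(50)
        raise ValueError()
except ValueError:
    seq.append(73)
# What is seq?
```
[29, 50, 73]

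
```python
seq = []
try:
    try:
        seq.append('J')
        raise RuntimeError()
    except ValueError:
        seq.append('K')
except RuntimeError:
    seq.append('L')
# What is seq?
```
['J', 'L']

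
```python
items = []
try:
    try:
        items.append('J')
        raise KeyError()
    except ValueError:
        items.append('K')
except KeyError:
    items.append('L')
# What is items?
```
['J', 'L']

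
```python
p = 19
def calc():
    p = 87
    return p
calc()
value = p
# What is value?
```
19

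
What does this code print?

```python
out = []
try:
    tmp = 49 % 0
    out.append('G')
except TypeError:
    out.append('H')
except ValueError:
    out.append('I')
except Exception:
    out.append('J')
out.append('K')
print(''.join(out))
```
JK

ZeroDivisionError not specifically caught, falls to Exception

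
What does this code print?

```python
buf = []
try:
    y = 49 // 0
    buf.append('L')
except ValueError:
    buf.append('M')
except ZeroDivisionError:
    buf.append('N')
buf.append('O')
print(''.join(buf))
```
NO

ZeroDivisionError is caught by its specific handler, not ValueError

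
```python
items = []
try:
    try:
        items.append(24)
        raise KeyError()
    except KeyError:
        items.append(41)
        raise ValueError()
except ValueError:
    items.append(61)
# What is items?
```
[24, 41, 61]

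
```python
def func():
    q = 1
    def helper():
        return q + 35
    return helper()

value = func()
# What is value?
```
36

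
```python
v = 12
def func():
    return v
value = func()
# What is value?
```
12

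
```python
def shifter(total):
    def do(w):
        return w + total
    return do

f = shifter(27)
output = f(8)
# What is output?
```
35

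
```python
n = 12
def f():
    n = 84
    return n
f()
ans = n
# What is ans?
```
12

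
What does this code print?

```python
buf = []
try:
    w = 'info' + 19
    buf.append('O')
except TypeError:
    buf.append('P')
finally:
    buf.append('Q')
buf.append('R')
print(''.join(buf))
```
PQR

finally always runs, even after exception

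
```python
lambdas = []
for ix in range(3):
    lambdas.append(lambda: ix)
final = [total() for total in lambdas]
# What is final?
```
[2, 2, 2]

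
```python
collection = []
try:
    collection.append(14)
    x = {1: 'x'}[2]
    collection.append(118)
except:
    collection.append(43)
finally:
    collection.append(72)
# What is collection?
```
[14, 43, 72]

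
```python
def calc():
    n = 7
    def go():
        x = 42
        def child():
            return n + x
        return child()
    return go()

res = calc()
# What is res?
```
49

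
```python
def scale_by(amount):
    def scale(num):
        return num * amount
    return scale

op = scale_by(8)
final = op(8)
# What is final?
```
64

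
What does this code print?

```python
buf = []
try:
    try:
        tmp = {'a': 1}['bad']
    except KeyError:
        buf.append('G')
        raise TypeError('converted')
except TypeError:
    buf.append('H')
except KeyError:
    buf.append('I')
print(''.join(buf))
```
GH

New TypeError raised, caught by outer TypeError handler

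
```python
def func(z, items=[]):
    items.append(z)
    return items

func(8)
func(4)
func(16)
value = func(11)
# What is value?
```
[8, 4, 16, 11]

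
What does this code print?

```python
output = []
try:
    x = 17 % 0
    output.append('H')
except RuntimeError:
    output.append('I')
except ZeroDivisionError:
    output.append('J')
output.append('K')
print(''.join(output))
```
JK

ZeroDivisionError is caught by its specific handler, not RuntimeError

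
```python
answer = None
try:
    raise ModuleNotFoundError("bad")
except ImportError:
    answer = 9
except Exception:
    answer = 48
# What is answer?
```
9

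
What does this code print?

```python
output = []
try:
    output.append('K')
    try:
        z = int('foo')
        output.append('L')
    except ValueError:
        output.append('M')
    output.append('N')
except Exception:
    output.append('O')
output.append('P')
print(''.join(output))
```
KMNP

Inner exception caught by inner handler, outer continues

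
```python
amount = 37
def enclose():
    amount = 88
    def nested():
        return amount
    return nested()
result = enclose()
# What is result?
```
88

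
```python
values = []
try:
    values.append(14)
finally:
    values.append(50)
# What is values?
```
[14, 50]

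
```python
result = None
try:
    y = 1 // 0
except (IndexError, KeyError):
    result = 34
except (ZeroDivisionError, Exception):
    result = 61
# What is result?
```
61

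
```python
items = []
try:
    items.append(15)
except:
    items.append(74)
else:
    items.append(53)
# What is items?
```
[15, 53]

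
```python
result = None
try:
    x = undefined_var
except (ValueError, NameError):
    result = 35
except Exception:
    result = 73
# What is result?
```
35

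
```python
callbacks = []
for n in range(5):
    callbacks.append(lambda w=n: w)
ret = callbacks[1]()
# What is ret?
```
1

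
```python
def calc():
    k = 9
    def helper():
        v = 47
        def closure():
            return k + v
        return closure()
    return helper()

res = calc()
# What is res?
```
56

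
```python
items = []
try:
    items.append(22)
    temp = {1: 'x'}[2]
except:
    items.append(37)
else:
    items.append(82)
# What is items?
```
[22, 37]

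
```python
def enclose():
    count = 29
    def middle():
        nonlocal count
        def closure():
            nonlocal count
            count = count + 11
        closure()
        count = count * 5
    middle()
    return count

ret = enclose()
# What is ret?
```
200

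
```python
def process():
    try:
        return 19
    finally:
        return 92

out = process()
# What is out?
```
92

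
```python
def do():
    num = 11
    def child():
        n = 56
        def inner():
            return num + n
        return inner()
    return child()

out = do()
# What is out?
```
67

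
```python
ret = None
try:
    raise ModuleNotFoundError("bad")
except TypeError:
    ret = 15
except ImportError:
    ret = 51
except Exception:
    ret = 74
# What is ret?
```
51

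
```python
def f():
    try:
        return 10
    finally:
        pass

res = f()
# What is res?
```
10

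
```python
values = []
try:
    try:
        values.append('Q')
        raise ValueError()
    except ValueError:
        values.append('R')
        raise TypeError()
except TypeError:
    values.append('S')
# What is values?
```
['Q', 'R', 'S']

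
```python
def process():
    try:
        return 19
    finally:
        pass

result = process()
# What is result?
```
19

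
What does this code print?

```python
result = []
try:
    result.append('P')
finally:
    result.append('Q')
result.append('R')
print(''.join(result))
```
PQR

try/finally without except, no exception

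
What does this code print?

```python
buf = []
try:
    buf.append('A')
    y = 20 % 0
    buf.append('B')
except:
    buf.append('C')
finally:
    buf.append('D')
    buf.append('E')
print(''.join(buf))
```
ACDE

Code before exception runs, then except, then all of finally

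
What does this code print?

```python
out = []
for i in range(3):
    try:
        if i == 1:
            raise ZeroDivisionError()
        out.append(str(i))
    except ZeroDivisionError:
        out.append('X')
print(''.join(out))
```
0X2

Exception on i=1 caught, loop continues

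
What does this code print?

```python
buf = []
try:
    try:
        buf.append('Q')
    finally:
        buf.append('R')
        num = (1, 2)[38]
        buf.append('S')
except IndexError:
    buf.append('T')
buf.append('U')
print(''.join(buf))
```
QRTU

Exception in inner finally caught by outer except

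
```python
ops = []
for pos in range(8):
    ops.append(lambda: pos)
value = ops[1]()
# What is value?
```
7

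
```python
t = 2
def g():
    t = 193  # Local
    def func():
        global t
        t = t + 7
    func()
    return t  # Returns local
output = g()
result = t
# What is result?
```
9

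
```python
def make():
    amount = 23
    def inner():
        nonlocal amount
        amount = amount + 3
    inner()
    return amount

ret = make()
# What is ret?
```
26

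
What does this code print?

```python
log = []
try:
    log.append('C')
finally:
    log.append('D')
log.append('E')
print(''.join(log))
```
CDE

try/finally without except, no exception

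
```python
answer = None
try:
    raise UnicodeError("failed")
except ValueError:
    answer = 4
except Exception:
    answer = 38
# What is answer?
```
4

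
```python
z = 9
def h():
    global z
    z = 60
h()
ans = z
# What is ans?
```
60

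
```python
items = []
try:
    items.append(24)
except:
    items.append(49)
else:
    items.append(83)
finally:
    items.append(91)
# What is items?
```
[24, 83, 91]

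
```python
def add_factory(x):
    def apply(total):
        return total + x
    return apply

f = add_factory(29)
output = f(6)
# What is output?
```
35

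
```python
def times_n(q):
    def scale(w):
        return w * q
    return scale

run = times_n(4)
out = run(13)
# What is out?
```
52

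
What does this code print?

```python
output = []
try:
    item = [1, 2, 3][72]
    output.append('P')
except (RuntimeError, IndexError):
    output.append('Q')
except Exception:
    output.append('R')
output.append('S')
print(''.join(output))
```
QS

IndexError matches tuple containing it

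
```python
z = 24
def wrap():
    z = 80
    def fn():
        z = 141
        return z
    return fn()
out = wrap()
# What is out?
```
141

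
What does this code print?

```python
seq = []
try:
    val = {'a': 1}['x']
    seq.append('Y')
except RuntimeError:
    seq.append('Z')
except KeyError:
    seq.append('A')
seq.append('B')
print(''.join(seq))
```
AB

KeyError is caught by its specific handler, not RuntimeError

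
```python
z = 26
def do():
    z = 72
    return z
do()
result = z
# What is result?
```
26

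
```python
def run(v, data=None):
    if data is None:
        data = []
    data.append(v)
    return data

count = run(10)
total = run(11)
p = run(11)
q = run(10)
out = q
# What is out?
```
[10]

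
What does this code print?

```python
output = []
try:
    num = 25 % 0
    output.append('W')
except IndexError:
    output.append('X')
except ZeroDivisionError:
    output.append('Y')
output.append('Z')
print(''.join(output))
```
YZ

ZeroDivisionError is caught by its specific handler, not IndexError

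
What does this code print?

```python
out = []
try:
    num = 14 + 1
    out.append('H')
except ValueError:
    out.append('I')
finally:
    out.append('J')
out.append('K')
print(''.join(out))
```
HJK

finally runs after normal execution too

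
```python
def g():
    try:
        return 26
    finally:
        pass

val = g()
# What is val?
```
26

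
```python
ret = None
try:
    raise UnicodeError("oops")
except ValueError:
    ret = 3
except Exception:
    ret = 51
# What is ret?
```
3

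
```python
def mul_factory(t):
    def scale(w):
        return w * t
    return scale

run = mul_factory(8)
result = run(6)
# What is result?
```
48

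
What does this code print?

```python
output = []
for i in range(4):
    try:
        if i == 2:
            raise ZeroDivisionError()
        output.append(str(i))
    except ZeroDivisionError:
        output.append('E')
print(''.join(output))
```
01E3

Exception on i=2 caught, loop continues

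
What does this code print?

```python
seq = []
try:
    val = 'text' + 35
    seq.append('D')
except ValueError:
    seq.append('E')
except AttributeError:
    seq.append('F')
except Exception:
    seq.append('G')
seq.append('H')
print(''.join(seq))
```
GH

TypeError not specifically caught, falls to Exception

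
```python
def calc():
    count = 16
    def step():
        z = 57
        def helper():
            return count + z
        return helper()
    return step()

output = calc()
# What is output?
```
73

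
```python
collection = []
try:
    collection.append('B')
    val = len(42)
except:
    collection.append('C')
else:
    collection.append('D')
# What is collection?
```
['B', 'C']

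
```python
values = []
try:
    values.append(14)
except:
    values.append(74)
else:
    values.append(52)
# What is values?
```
[14, 52]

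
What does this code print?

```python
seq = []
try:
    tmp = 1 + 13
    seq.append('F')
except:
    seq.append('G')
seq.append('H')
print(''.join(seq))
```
FH

No exception, try block completes normally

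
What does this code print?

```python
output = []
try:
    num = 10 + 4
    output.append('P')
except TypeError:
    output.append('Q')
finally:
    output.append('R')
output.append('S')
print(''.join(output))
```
PRS

finally runs after normal execution too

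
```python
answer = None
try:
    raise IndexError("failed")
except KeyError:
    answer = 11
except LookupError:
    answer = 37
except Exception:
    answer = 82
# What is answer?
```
37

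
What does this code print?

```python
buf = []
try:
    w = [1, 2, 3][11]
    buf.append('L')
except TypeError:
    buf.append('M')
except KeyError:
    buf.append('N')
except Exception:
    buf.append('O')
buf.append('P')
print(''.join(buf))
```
OP

IndexError not specifically caught, falls to Exception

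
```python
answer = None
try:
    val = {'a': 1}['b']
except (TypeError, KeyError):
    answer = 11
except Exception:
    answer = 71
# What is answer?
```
11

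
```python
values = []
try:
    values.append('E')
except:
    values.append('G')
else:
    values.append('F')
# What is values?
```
['E', 'F']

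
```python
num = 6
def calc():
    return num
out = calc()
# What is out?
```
6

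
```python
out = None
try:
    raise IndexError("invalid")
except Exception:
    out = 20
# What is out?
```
20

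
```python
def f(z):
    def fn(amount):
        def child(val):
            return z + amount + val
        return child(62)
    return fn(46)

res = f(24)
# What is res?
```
132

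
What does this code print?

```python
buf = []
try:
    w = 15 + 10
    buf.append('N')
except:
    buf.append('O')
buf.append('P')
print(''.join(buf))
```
NP

No exception, try block completes normally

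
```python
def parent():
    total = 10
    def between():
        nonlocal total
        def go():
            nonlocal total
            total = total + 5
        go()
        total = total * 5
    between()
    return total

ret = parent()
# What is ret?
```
75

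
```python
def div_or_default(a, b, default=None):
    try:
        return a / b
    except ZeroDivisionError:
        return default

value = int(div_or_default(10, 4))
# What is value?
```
2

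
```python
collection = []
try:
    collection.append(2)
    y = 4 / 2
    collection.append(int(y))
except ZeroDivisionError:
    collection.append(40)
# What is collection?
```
[2, 2]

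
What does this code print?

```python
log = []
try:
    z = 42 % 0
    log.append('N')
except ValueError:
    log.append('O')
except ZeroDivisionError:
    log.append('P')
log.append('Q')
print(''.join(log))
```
PQ

ZeroDivisionError is caught by its specific handler, not ValueError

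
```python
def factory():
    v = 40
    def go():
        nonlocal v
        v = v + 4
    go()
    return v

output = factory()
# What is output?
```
44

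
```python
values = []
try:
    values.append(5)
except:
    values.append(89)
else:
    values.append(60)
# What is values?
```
[5, 60]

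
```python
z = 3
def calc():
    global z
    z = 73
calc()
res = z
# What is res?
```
73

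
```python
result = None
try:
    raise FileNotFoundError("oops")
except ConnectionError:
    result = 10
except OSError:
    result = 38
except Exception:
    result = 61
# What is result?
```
38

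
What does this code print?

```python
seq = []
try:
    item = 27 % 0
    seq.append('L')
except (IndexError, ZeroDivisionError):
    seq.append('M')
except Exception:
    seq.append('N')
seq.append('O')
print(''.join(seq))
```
MO

ZeroDivisionError matches tuple containing it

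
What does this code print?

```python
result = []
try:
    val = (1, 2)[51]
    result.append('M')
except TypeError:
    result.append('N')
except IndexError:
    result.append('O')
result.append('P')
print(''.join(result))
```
OP

IndexError is caught by its specific handler, not TypeError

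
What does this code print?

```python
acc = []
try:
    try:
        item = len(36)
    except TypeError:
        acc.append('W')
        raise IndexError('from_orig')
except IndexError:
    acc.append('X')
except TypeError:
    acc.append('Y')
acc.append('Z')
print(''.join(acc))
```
WXZ

IndexError raised and caught, original TypeError not re-raised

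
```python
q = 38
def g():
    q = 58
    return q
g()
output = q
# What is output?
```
38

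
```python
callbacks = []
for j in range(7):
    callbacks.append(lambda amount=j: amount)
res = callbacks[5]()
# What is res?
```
5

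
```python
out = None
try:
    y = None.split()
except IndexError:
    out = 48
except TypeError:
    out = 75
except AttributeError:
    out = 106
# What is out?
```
106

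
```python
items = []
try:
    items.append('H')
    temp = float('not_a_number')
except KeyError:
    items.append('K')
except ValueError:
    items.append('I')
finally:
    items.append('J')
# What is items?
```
['H', 'I', 'J']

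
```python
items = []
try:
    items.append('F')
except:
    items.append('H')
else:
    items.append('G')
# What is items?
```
['F', 'G']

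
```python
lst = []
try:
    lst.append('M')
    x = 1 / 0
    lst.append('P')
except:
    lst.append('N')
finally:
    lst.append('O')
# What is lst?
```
['M', 'N', 'O']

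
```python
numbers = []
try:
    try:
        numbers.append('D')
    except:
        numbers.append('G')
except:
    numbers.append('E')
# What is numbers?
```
['D']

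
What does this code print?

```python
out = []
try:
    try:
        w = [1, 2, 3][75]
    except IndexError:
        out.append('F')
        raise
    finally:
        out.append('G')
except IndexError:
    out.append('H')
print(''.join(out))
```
FGH

finally runs before re-raised exception propagates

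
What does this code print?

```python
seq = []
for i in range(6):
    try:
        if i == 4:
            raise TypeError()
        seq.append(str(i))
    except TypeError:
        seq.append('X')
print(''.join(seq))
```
0123X5

Exception on i=4 caught, loop continues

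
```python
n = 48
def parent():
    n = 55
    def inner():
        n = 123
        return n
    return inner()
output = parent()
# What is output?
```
123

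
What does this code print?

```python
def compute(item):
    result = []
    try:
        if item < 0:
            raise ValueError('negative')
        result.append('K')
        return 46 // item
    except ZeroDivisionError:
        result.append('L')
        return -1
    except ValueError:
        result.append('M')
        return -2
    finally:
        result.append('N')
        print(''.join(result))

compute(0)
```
KLN

item=0 causes ZeroDivisionError, caught, finally prints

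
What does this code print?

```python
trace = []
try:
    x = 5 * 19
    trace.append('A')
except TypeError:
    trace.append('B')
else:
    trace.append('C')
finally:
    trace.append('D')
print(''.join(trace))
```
ACD

else runs before finally when no exception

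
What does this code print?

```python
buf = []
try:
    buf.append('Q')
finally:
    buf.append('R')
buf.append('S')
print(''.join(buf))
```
QRS

try/finally without except, no exception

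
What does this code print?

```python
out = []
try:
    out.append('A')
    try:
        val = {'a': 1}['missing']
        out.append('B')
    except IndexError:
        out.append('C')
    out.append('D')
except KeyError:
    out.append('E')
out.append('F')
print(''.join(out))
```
AEF

Inner handler doesn't match, propagates to outer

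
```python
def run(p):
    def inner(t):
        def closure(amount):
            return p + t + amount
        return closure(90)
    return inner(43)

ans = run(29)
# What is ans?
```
162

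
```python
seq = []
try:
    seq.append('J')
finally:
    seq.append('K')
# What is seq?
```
['J', 'K']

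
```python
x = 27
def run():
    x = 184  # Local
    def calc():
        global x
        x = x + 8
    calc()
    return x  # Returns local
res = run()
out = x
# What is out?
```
35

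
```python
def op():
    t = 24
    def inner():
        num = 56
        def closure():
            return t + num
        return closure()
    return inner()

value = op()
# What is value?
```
80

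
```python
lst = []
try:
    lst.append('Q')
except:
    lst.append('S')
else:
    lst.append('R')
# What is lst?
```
['Q', 'R']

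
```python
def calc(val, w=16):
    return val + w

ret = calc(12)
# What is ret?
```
28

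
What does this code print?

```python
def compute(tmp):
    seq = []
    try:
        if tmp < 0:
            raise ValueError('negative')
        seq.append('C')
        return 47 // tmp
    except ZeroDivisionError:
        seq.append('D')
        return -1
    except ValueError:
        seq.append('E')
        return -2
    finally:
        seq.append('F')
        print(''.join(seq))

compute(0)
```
CDF

tmp=0 causes ZeroDivisionError, caught, finally prints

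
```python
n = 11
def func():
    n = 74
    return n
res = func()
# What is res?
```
74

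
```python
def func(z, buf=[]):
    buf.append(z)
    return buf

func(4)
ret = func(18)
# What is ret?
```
[4, 18]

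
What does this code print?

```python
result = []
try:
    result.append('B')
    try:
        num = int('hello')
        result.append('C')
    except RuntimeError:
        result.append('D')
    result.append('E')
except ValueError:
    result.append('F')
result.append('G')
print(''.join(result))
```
BFG

Inner handler doesn't match, propagates to outer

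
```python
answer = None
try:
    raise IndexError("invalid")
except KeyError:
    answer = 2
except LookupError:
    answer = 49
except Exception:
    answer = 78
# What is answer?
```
49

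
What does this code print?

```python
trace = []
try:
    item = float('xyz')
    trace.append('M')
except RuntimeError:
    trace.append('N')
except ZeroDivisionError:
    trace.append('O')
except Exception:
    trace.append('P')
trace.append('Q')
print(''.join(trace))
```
PQ

ValueError not specifically caught, falls to Exception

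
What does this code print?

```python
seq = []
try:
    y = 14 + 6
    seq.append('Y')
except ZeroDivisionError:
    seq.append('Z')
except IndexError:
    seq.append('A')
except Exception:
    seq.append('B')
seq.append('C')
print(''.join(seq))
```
YC

No exception, try block completes normally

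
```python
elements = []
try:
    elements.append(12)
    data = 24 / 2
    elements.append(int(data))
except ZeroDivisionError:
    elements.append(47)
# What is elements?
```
[12, 12]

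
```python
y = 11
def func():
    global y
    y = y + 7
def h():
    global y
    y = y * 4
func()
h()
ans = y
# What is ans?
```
72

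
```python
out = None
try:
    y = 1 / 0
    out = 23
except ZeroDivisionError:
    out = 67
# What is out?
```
67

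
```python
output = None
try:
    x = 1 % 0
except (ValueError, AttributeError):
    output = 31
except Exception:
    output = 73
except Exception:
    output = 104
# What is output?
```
73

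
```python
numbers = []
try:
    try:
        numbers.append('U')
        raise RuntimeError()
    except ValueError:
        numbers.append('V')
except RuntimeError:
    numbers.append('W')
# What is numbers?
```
['U', 'W']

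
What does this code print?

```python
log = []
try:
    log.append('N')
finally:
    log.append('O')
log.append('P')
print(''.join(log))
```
NOP

try/finally without except, no exception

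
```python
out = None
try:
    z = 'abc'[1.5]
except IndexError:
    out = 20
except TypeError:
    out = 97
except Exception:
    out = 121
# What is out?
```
97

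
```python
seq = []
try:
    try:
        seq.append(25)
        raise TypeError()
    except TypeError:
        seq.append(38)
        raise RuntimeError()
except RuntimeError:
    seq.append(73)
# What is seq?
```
[25, 38, 73]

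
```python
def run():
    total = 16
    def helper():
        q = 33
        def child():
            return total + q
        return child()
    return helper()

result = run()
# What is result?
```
49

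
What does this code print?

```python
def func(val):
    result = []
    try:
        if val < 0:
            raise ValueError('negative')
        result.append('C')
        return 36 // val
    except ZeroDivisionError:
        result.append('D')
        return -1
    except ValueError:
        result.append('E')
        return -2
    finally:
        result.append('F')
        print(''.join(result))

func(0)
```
CDF

val=0 causes ZeroDivisionError, caught, finally prints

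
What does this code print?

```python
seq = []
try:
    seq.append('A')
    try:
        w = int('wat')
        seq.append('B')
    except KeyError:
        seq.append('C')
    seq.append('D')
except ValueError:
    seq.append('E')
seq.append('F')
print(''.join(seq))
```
AEF

Inner handler doesn't match, propagates to outer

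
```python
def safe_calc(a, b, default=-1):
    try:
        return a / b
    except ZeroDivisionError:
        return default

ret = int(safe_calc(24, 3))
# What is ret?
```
8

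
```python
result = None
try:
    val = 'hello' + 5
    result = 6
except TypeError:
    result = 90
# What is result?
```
90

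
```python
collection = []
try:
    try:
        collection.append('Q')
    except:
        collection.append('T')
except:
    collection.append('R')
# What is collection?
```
['Q']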